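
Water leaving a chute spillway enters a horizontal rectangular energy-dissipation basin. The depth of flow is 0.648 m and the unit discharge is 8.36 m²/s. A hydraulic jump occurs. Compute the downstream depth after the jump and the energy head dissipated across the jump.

V₁ = q/y₁ = 8.36/0.648 = 12.9 m/s. Fr₁ = V₁/√(g·y₁) = 12.9/√(9.81×0.648) = 5.12.
Sequent-depth ratio: y₂/y₁ = ½[√(1 + 8Fr₁²) − 1] = ½[√210.5 − 1] = 6.75.
y₂ = 6.75 × 0.648 = 4.38 m.
Head loss: ΔE = (y₂ − y₁)³/(4y₁y₂) = (4.38 − 0.648)³/(4×0.648×4.38) = 51.8/11.3 = 4.57 m.

y₂ = 4.38 m; ΔE = 4.57 m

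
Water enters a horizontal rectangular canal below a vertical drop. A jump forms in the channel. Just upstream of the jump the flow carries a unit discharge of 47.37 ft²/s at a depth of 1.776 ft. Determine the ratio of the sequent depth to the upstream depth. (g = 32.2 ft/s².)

y₂/y₁ = 4.513

V₁ = q/y₁ = 47.37/1.776 = 26.67 ft/s. Fr₁ = V₁/√(g·y₁) = 26.67/√(32.2×1.776) = 3.527.
By Bélanger, y₂/y₁ = ½[√(1 + 8Fr₁²) − 1] = ½[√100.52 − 1] = 4.513.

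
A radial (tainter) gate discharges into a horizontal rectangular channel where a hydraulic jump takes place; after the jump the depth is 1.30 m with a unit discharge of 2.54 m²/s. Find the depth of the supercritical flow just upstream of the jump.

y₁ = 0.548 m

V₂ = q/y₂ = 2.54/1.30 = 1.95 m/s; Fr₂ = V₂/√(g·y₂) = 0.547.
Applying the sequent-depth relation in reverse, y₁/y₂ = ½[√(1 + 8Fr₂²) − 1] = ½[√3.395 − 1] = 0.421.
y₁ = 0.421 × 1.30 = 0.548 m.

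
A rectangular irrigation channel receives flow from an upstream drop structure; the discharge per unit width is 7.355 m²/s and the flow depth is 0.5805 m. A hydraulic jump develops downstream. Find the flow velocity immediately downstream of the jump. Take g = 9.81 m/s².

V₂ = 1.804 m/s

V₁ = q/y₁ = 7.355/0.5805 = 12.67 m/s. Fr₁ = V₁/√(g·y₁) = 12.67/√(9.81×0.5805) = 5.309.
From the momentum equation for a rectangular channel, y₂/y₁ = ½[√(1 + 8Fr₁²) − 1] = ½[√226.52 − 1] = 7.025.
y₂ = 7.025 × 0.5805 = 4.078 m.
V₂ = q/y₂ = 7.355/4.078 = 1.804 m/s.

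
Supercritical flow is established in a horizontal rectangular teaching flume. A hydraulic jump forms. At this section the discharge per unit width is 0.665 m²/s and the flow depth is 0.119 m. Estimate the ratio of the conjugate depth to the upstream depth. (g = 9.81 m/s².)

y₂/y₁ = 6.83

V₁ = q/y₁ = 0.665/0.119 = 5.59 m/s. Fr₁ = V₁/√(g·y₁) = 5.59/√(9.81×0.119) = 5.17.
Bélanger equation: y₂/y₁ = ½[√(1 + 8Fr₁²) − 1] = ½[√215.0 − 1] = 6.83.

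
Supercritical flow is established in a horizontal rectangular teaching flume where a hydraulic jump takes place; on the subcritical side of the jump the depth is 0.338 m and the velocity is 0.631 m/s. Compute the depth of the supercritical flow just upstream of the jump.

y₁ = 0.0676 m

Fr₂ = V₂/√(g·y₂) = 0.631/√(9.81×0.338) = 0.347.
Since the conjugate-depth ratio holds either way, y₁/y₂ = ½[√(1 + 8Fr₂²) − 1] = ½[√1.961 − 1] = 0.200.
y₁ = 0.200 × 0.338 = 0.0676 m.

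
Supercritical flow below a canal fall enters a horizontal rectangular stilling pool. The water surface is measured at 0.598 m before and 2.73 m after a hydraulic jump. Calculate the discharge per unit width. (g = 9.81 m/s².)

For a rectangular channel the momentum equation gives q² = ½·g·y₁·y₂·(y₁ + y₂) = ½×9.81×0.598×2.73×3.33 = 26.6.
q = √26.6 = 5.16 m²/s.

q = 5.16 m²/s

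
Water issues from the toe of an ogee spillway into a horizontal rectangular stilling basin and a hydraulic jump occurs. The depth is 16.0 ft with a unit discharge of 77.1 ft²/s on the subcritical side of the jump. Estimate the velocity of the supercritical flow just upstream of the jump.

V₁ = 57.9 ft/s

V₂ = q/y₂ = 77.1/16.0 = 4.82 ft/s; Fr₂ = V₂/√(g·y₂) = 0.212.
From the momentum equation (using Fr₂), y₁/y₂ = ½[√(1 + 8Fr₂²) − 1] = ½[√1.361 − 1] = 0.0832.
y₁ = 0.0832 × 16.0 = 1.33 ft.
V₁ = q/y₁ = 77.1/1.33 = 57.9 ft/s.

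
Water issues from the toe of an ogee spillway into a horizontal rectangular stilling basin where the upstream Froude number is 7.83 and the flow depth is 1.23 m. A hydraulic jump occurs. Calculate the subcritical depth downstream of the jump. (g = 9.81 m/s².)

Fr₁ = 7.83 (given).
From the momentum equation for a rectangular channel, y₂/y₁ = ½[√(1 + 8Fr₁²) − 1] = ½[√491.5 − 1] = 10.6.
y₂ = 10.6 × 1.23 = 13.0 m.

y₂ = 13.0 m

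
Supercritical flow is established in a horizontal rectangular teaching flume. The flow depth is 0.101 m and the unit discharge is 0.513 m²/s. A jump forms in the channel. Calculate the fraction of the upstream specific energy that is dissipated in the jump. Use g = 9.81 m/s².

V₁ = q/y₁ = 0.513/0.101 = 5.08 m/s. Fr₁ = V₁/√(g·y₁) = 5.08/√(9.81×0.101) = 5.10.
Conjugate-depth relation: y₂/y₁ = ½[√(1 + 8Fr₁²) − 1] = ½[√209.3 − 1] = 6.73.
y₂ = 6.73 × 0.101 = 0.680 m.
E₁ = y₁ + V₁²/2g = 1.42 m. ΔE = (y₂ − y₁)³/(4y₁y₂) = 0.707 m. ΔE/E₁ = 0.707/1.42 = 0.499.

ΔE/E₁ = 0.499 (49.9%)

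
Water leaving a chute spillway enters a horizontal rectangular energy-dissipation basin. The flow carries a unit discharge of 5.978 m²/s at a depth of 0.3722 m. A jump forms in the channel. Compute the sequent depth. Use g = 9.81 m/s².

V₁ = q/y₁ = 5.978/0.3722 = 16.06 m/s. Fr₁ = V₁/√(g·y₁) = 16.06/√(9.81×0.3722) = 8.405.
From the momentum equation for a rectangular channel, y₂/y₁ = ½[√(1 + 8Fr₁²) − 1] = ½[√566.20 − 1] = 11.40.
y₂ = 11.40 × 0.3722 = 4.242 m.

y₂ = 4.242 m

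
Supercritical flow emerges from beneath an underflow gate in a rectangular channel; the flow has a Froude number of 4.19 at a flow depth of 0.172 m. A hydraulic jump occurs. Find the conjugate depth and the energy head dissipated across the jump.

y₂ = 0.937 m; ΔE = 0.694 m

Fr₁ = 4.19 (given).
By Bélanger, y₂/y₁ = ½[√(1 + 8Fr₁²) − 1] = ½[√141.4 − 1] = 5.45.
y₂ = 5.45 × 0.172 = 0.937 m.
Head loss: ΔE = (y₂ − y₁)³/(4y₁y₂) = (0.937 − 0.172)³/(4×0.172×0.937) = 0.447/0.645 = 0.694 m.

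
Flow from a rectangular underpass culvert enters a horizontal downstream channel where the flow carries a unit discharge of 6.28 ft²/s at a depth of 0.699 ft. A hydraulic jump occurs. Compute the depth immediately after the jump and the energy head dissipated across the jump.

V₁ = q/y₁ = 6.28/0.699 = 8.98 ft/s. Fr₁ = V₁/√(g·y₁) = 8.98/√(32.2×0.699) = 1.89.
Bélanger equation: y₂/y₁ = ½[√(1 + 8Fr₁²) − 1] = ½[√29.69 − 1] = 2.22.
y₂ = 2.22 × 0.699 = 1.55 ft.
V₂ = q/y₂ = 6.28/1.55 = 4.04 ft/s. E₁ = y₁ + V₁²/2g = 1.95 ft; E₂ = y₂ + V₂²/2g = 1.81 ft. ΔE = E₁ − E₂ = 0.144 ft.

y₂ = 1.55 ft; ΔE = 0.144 ft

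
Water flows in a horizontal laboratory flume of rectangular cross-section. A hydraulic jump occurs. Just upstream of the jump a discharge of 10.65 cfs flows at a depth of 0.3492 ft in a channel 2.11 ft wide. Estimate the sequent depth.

q = Q/b = 10.65/2.11 = 5.047 ft²/s; V₁ = q/y₁ = 14.45 ft/s. Fr₁ = V₁/√(g·y₁) = 4.311.
Bélanger equation: y₂/y₁ = ½[√(1 + 8Fr₁²) − 1] = ½[√149.64 − 1] = 5.616.
y₂ = 5.616 × 0.3492 = 1.961 ft.

y₂ = 1.961 ft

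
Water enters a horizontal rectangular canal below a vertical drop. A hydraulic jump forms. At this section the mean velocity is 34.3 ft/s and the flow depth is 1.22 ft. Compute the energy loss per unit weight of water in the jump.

Fr₁ = V₁/√(g·y₁) = 34.3/√(32.2×1.22) = 5.47.
By Bélanger, y₂/y₁ = ½[√(1 + 8Fr₁²) − 1] = ½[√240.6 − 1] = 7.26.
y₂ = 7.26 × 1.22 = 8.85 ft.
q = V₁·y₁ = 34.3 × 1.22 = 41.8 ft²/s. V₂ = q/y₂ = 41.8/8.85 = 4.73 ft/s. E₁ = y₁ + V₁²/2g = 19.5 ft; E₂ = y₂ + V₂²/2g = 9.20 ft. ΔE = E₁ − E₂ = 10.3 ft.

ΔE = 10.3 ft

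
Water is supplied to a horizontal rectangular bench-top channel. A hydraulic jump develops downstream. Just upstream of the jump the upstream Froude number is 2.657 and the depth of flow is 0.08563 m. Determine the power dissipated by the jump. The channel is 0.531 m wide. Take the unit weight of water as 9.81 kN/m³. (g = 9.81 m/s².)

Fr₁ = 2.657 (given).
Bélanger equation: y₂/y₁ = ½[√(1 + 8Fr₁²) − 1] = ½[√57.477 − 1] = 3.291.
y₂ = 3.291 × 0.08563 = 0.2818 m.
V₁ = Fr₁·√(g·y₁) = 2.657×√(9.81×0.08563) = 2.435 m/s; q = V₁·y₁ = 0.2085 m²/s. V₂ = q/y₂ = 0.2085/0.2818 = 0.7400 m/s. E₁ = y₁ + V₁²/2g = 0.3879 m; E₂ = y₂ + V₂²/2g = 0.3097 m. ΔE = E₁ − E₂ = 0.07819 m.
Q = q·b = 0.2085 × 0.531 = 0.1107 m³/s. P = γ·Q·ΔE = 9.81 × 0.1107 × 0.07819 = 0.08494 kW.

P = 0.08494 kW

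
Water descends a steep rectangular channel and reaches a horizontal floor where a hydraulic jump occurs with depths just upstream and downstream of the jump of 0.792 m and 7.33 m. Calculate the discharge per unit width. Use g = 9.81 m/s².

For a rectangular channel the momentum equation gives q² = ½·g·y₁·y₂·(y₁ + y₂) = ½×9.81×0.792×7.33×8.12 = 231.
q = √231 = 15.2 m²/s.

q = 15.2 m²/s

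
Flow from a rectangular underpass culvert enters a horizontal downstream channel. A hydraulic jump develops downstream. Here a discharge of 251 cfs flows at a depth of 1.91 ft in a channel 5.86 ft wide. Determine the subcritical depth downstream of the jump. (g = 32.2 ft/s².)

y₂ = 6.83 ft

q = Q/b = 251/5.86 = 42.8 ft²/s; V₁ = q/y₁ = 22.4 ft/s. Fr₁ = V₁/√(g·y₁) = 2.86.
Bélanger equation: y₂/y₁ = ½[√(1 + 8Fr₁²) − 1] = ½[√66.42 − 1] = 3.57.
y₂ = 3.57 × 1.91 = 6.83 ft.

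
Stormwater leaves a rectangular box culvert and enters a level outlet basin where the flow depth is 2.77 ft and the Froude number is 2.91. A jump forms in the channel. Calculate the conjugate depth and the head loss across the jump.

Fr₁ = 2.91 (given).
From the momentum equation for a rectangular channel, y₂/y₁ = ½[√(1 + 8Fr₁²) − 1] = ½[√68.74 − 1] = 3.65.
y₂ = 3.65 × 2.77 = 10.1 ft.
V₁ = Fr₁·√(g·y₁) = 2.91×√(32.2×2.77) = 27.5 ft/s; q = V₁·y₁ = 76.1 ft²/s. V₂ = q/y₂ = 76.1/10.1 = 7.54 ft/s. E₁ = y₁ + V₁²/2g = 14.5 ft; E₂ = y₂ + V₂²/2g = 11.0 ft. ΔE = E₁ − E₂ = 3.52 ft.

y₂ = 10.1 ft; ΔE = 3.52 ft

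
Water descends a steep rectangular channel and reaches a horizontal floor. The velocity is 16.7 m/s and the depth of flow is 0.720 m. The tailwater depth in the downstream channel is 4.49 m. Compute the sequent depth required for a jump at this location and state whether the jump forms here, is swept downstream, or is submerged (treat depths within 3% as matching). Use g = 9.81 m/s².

y₂ = 6.05 m; the jump is swept downstream

Fr₁ = V₁/√(g·y₁) = 16.7/√(9.81×0.720) = 6.28.
By Bélanger, y₂/y₁ = ½[√(1 + 8Fr₁²) − 1] = ½[√316.9 − 1] = 8.40.
y₂ = 8.40 × 0.720 = 6.05 m.
Tailwater y_tw = 4.49 m: y_tw < y₂, so the jump is swept downstream.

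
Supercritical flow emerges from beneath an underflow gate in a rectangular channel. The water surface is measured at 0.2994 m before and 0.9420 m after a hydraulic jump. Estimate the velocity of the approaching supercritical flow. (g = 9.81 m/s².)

For a rectangular channel the momentum equation gives q² = ½·g·y₁·y₂·(y₁ + y₂) = ½×9.81×0.2994×0.9420×1.241 = 1.717.
q = √1.717 = 1.310 m²/s.
V₁ = q/y₁ = 1.310/0.2994 = 4.377 m/s.

V₁ = 4.377 m/s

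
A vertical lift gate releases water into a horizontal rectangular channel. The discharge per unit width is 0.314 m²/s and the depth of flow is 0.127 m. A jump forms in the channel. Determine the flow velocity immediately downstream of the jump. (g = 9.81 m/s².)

V₁ = q/y₁ = 0.314/0.127 = 2.47 m/s. Fr₁ = V₁/√(g·y₁) = 2.47/√(9.81×0.127) = 2.22.
Bélanger equation: y₂/y₁ = ½[√(1 + 8Fr₁²) − 1] = ½[√40.25 − 1] = 2.67.
y₂ = 2.67 × 0.127 = 0.339 m.
V₂ = q/y₂ = 0.314/0.339 = 0.925 m/s.

V₂ = 0.925 m/s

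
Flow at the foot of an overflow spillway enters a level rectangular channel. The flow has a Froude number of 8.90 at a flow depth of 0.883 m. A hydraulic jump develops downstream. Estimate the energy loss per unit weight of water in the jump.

Fr₁ = 8.90 (given).
Bélanger equation: y₂/y₁ = ½[√(1 + 8Fr₁²) − 1] = ½[√634.7 − 1] = 12.1.
y₂ = 12.1 × 0.883 = 10.7 m.
Head loss: ΔE = (y₂ − y₁)³/(4y₁y₂) = (10.7 − 0.883)³/(4×0.883×10.7) = 941/37.7 = 24.9 m.

ΔE = 24.9 m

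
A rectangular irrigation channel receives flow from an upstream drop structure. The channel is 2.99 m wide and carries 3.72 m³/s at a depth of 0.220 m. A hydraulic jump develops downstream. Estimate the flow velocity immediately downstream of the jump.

V₂ = 1.14 m/s

q = Q/b = 3.72/2.99 = 1.24 m²/s; V₁ = q/y₁ = 5.66 m/s. Fr₁ = V₁/√(g·y₁) = 3.85.
By Bélanger, y₂/y₁ = ½[√(1 + 8Fr₁²) − 1] = ½[√119.5 − 1] = 4.97.
y₂ = 4.97 × 0.220 = 1.09 m.
V₂ = q/y₂ = 1.24/1.09 = 1.14 m/s.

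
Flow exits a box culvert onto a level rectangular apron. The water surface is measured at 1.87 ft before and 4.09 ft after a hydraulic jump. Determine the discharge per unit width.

q = 27.1 ft²/s

For a rectangular channel the momentum equation gives q² = ½·g·y₁·y₂·(y₁ + y₂) = ½×32.2×1.87×4.09×5.96 = 734.
q = √734 = 27.1 ft²/s.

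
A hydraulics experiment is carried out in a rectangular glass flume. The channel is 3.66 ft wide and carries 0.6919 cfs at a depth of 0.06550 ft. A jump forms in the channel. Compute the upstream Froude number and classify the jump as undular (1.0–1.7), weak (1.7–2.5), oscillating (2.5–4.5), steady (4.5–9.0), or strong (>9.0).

Fr₁ = 1.987; weak jump

q = Q/b = 0.6919/3.66 = 0.1890 ft²/s; V₁ = q/y₁ = 2.886 ft/s. Fr₁ = V₁/√(g·y₁) = 1.987.
Fr₁ = 1.987 lies in the weak range.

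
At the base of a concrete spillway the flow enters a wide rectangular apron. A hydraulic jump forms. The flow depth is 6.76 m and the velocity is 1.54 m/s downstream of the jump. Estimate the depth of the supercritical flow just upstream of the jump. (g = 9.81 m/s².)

y₁ = 0.453 m

Fr₂ = V₂/√(g·y₂) = 1.54/√(9.81×6.76) = 0.189.
Since the conjugate-depth ratio holds either way, y₁/y₂ = ½[√(1 + 8Fr₂²) − 1] = ½[√1.286 − 1] = 0.0670.
y₁ = 0.0670 × 6.76 = 0.453 m.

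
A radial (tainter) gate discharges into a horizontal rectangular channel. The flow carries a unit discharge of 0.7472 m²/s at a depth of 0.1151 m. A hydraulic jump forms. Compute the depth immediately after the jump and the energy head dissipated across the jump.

V₁ = q/y₁ = 0.7472/0.1151 = 6.492 m/s. Fr₁ = V₁/√(g·y₁) = 6.492/√(9.81×0.1151) = 6.109.
Sequent-depth ratio: y₂/y₁ = ½[√(1 + 8Fr₁²) − 1] = ½[√299.59 − 1] = 8.154.
y₂ = 8.154 × 0.1151 = 0.9386 m.
Head loss: ΔE = (y₂ − y₁)³/(4y₁y₂) = (0.9386 − 0.1151)³/(4×0.1151×0.9386) = 0.5584/0.4321 = 1.292 m.

y₂ = 0.9386 m; ΔE = 1.292 m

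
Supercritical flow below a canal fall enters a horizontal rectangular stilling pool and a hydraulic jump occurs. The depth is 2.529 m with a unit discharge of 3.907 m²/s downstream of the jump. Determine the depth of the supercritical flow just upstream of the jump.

V₂ = q/y₂ = 3.907/2.529 = 1.545 m/s; Fr₂ = V₂/√(g·y₂) = 0.3102.
Applying the sequent-depth relation in reverse, y₁/y₂ = ½[√(1 + 8Fr₂²) − 1] = ½[√1.7696 − 1] = 0.1651.
y₁ = 0.1651 × 2.529 = 0.4176 m.

y₁ = 0.4176 m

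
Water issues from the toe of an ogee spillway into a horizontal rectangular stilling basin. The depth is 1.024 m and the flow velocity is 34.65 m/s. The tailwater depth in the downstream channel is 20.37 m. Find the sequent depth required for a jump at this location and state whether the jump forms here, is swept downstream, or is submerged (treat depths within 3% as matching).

y₂ = 15.33 m; the jump is submerged

Fr₁ = V₁/√(g·y₁) = 34.65/√(9.81×1.024) = 10.93.
Conjugate-depth relation: y₂/y₁ = ½[√(1 + 8Fr₁²) − 1] = ½[√957.15 − 1] = 14.97.
y₂ = 14.97 × 1.024 = 15.33 m.
Tailwater y_tw = 20.37 m: y_tw > y₂, so the jump is submerged.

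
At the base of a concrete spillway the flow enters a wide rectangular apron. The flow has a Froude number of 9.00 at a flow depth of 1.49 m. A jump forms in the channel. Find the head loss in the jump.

Fr₁ = 9.00 (given).
By Bélanger, y₂/y₁ = ½[√(1 + 8Fr₁²) − 1] = ½[√649.0 − 1] = 12.2.
y₂ = 12.2 × 1.49 = 18.2 m.
V₁ = Fr₁·√(g·y₁) = 9.00×√(9.81×1.49) = 34.4 m/s; q = V₁·y₁ = 51.3 m²/s. V₂ = q/y₂ = 51.3/18.2 = 2.81 m/s. E₁ = y₁ + V₁²/2g = 61.8 m; E₂ = y₂ + V₂²/2g = 18.6 m. ΔE = E₁ − E₂ = 43.2 m.

ΔE = 43.2 m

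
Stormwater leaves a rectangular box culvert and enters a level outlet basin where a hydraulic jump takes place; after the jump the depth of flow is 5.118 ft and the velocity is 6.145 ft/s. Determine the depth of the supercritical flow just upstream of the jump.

y₁ = 1.748 ft

Fr₂ = V₂/√(g·y₂) = 6.145/√(32.2×5.118) = 0.4787.
From the momentum equation (using Fr₂), y₁/y₂ = ½[√(1 + 8Fr₂²) − 1] = ½[√2.8331 − 1] = 0.3416.
y₁ = 0.3416 × 5.118 = 1.748 ft.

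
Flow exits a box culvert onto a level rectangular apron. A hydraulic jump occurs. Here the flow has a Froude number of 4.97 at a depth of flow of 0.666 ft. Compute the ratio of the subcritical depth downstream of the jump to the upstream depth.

y₂/y₁ = 6.55

Fr₁ = 4.97 (given).
From the momentum equation for a rectangular channel, y₂/y₁ = ½[√(1 + 8Fr₁²) − 1] = ½[√198.6 − 1] = 6.55.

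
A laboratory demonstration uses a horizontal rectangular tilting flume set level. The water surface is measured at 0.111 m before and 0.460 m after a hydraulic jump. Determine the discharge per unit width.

q = 0.378 m²/s

For a rectangular channel the momentum equation gives q² = ½·g·y₁·y₂·(y₁ + y₂) = ½×9.81×0.111×0.460×0.571 = 0.143.
q = √0.143 = 0.378 m²/s.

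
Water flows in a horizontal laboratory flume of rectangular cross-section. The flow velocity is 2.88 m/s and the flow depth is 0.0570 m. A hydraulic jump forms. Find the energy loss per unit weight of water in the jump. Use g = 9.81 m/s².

Fr₁ = V₁/√(g·y₁) = 2.88/√(9.81×0.0570) = 3.85.
From the momentum equation for a rectangular channel, y₂/y₁ = ½[√(1 + 8Fr₁²) − 1] = ½[√119.7 − 1] = 4.97.
y₂ = 4.97 × 0.0570 = 0.283 m.
Head loss: ΔE = (y₂ − y₁)³/(4y₁y₂) = (0.283 − 0.0570)³/(4×0.0570×0.283) = 0.0116/0.0646 = 0.179 m.

ΔE = 0.179 m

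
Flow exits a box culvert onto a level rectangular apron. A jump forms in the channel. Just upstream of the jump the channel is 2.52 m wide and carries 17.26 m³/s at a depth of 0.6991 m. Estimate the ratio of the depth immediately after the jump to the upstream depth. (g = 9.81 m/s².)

y₂/y₁ = 4.814

q = Q/b = 17.26/2.52 = 6.849 m²/s; V₁ = q/y₁ = 9.797 m/s. Fr₁ = V₁/√(g·y₁) = 3.741.
Bélanger equation: y₂/y₁ = ½[√(1 + 8Fr₁²) − 1] = ½[√112.97 − 1] = 4.814.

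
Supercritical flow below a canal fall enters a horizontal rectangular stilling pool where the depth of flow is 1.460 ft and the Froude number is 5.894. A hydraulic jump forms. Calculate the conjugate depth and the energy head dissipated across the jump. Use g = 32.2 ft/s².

Fr₁ = 5.894 (given).
Bélanger equation: y₂/y₁ = ½[√(1 + 8Fr₁²) − 1] = ½[√278.91 − 1] = 7.850.
y₂ = 7.850 × 1.460 = 11.46 ft.
V₁ = Fr₁·√(g·y₁) = 5.894×√(32.2×1.460) = 40.41 ft/s; q = V₁·y₁ = 59.00 ft²/s. V₂ = q/y₂ = 59.00/11.46 = 5.148 ft/s. E₁ = y₁ + V₁²/2g = 26.82 ft; E₂ = y₂ + V₂²/2g = 11.87 ft. ΔE = E₁ − E₂ = 14.95 ft.

y₂ = 11.46 ft; ΔE = 14.95 ft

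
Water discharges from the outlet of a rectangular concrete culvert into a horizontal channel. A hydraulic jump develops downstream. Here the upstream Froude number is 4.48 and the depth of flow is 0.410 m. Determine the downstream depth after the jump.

Fr₁ = 4.48 (given).
Conjugate-depth relation: y₂/y₁ = ½[√(1 + 8Fr₁²) − 1] = ½[√161.6 − 1] = 5.86.
y₂ = 5.86 × 0.410 = 2.40 m.

y₂ = 2.40 m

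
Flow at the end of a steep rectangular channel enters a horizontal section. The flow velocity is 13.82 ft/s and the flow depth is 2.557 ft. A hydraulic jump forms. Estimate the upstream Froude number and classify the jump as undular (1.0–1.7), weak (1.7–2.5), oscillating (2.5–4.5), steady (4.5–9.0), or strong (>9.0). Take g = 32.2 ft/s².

Fr₁ = V₁/√(g·y₁) = 13.82/√(32.2×2.557) = 1.523.
Fr₁ = 1.523 lies in the undular range.

Fr₁ = 1.523; undular jump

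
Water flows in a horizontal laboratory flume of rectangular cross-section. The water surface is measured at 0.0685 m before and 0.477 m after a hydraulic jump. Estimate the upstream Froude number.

Fr₁ = 5.27

For a rectangular channel the momentum equation gives q² = ½·g·y₁·y₂·(y₁ + y₂) = ½×9.81×0.0685×0.477×0.545 = 0.0874.
q = √0.0874 = 0.296 m²/s.
V₁ = q/y₁ = 4.32 m/s; Fr₁ = V₁/√(g·y₁) = 5.27.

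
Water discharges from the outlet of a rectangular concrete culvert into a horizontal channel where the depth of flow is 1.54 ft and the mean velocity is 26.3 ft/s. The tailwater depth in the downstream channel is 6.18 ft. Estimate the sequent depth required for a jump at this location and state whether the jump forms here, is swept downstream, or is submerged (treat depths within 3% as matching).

y₂ = 7.40 ft; the jump is swept downstream

Fr₁ = V₁/√(g·y₁) = 26.3/√(32.2×1.54) = 3.73.
Conjugate-depth relation: y₂/y₁ = ½[√(1 + 8Fr₁²) − 1] = ½[√112.6 − 1] = 4.81.
y₂ = 4.81 × 1.54 = 7.40 ft.
Tailwater y_tw = 6.18 ft: y_tw < y₂, so the jump is swept downstream.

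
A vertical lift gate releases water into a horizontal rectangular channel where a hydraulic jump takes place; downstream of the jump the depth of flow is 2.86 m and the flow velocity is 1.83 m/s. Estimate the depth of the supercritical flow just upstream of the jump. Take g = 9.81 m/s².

y₁ = 0.569 m

Fr₂ = V₂/√(g·y₂) = 1.83/√(9.81×2.86) = 0.345.
Since the conjugate-depth ratio holds either way, y₁/y₂ = ½[√(1 + 8Fr₂²) − 1] = ½[√1.955 − 1] = 0.199.
y₁ = 0.199 × 2.86 = 0.569 m.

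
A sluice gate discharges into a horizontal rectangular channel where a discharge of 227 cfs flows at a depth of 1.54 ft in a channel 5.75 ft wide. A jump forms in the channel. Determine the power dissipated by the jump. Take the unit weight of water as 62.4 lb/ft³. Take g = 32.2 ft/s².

P = 105 hp

q = Q/b = 227/5.75 = 39.5 ft²/s; V₁ = q/y₁ = 25.6 ft/s. Fr₁ = V₁/√(g·y₁) = 3.64.
Bélanger equation: y₂/y₁ = ½[√(1 + 8Fr₁²) − 1] = ½[√107.0 − 1] = 4.67.
y₂ = 4.67 × 1.54 = 7.20 ft.
V₂ = q/y₂ = 39.5/7.20 = 5.49 ft/s. E₁ = y₁ + V₁²/2g = 11.7 ft; E₂ = y₂ + V₂²/2g = 7.66 ft. ΔE = E₁ − E₂ = 4.08 ft.
P = γ·Q·ΔE/550 = 62.4 × 227 × 4.08 / 550 = 105 hp.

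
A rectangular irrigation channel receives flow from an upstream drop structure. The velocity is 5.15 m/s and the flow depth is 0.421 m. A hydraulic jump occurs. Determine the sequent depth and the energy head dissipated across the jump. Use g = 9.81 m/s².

Fr₁ = V₁/√(g·y₁) = 5.15/√(9.81×0.421) = 2.53.
Conjugate-depth relation: y₂/y₁ = ½[√(1 + 8Fr₁²) − 1] = ½[√52.38 − 1] = 3.12.
y₂ = 3.12 × 0.421 = 1.31 m.
q = V₁·y₁ = 5.15 × 0.421 = 2.17 m²/s. V₂ = q/y₂ = 2.17/1.31 = 1.65 m/s. E₁ = y₁ + V₁²/2g = 1.77 m; E₂ = y₂ + V₂²/2g = 1.45 m. ΔE = E₁ − E₂ = 0.321 m.

y₂ = 1.31 m; ΔE = 0.321 m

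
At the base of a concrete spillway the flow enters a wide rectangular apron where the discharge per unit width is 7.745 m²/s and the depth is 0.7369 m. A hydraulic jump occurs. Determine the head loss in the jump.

ΔE = 2.424 m

V₁ = q/y₁ = 7.745/0.7369 = 10.51 m/s. Fr₁ = V₁/√(g·y₁) = 10.51/√(9.81×0.7369) = 3.909.
Sequent-depth ratio: y₂/y₁ = ½[√(1 + 8Fr₁²) − 1] = ½[√123.25 − 1] = 5.051.
y₂ = 5.051 × 0.7369 = 3.722 m.
V₂ = q/y₂ = 7.745/3.722 = 2.081 m/s. E₁ = y₁ + V₁²/2g = 6.367 m; E₂ = y₂ + V₂²/2g = 3.943 m. ΔE = E₁ − E₂ = 2.424 m.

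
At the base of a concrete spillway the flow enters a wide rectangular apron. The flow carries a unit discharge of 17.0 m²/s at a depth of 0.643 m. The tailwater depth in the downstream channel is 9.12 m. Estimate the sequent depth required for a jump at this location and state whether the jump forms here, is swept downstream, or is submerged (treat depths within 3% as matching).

y₂ = 9.26 m; the jump forms here

V₁ = q/y₁ = 17.0/0.643 = 26.4 m/s. Fr₁ = V₁/√(g·y₁) = 26.4/√(9.81×0.643) = 10.5.
By Bélanger, y₂/y₁ = ½[√(1 + 8Fr₁²) − 1] = ½[√887.5 − 1] = 14.4.
y₂ = 14.4 × 0.643 = 9.26 m.
Tailwater y_tw = 9.12 m: y_tw ≈ y₂, so the jump forms here.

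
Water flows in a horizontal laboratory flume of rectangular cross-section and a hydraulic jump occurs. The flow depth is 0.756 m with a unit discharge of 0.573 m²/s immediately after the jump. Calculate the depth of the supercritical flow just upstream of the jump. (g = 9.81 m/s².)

V₂ = q/y₂ = 0.573/0.756 = 0.758 m/s; Fr₂ = V₂/√(g·y₂) = 0.278.
The Bélanger relation is symmetric: y₁/y₂ = ½[√(1 + 8Fr₂²) − 1] = ½[√1.620 − 1] = 0.136.
y₁ = 0.136 × 0.756 = 0.103 m.

y₁ = 0.103 m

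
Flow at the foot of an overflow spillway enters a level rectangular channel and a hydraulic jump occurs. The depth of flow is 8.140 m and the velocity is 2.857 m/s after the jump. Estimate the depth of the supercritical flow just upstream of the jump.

Fr₂ = V₂/√(g·y₂) = 2.857/√(9.81×8.140) = 0.3197.
From the momentum equation (using Fr₂), y₁/y₂ = ½[√(1 + 8Fr₂²) − 1] = ½[√1.8177 − 1] = 0.1741.
y₁ = 0.1741 × 8.140 = 1.417 m.

y₁ = 1.417 m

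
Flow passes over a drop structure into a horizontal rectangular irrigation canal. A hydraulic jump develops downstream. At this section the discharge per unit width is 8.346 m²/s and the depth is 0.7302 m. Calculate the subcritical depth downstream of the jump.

y₂ = 4.060 m

V₁ = q/y₁ = 8.346/0.7302 = 11.43 m/s. Fr₁ = V₁/√(g·y₁) = 11.43/√(9.81×0.7302) = 4.271.
From the momentum equation for a rectangular channel, y₂/y₁ = ½[√(1 + 8Fr₁²) − 1] = ½[√146.90 − 1] = 5.560.
y₂ = 5.560 × 0.7302 = 4.060 m.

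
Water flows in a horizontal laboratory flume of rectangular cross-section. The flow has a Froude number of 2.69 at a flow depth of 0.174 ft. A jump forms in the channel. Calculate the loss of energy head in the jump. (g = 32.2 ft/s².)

ΔE = 0.166 ft

Fr₁ = 2.69 (given).
From the momentum equation for a rectangular channel, y₂/y₁ = ½[√(1 + 8Fr₁²) − 1] = ½[√58.89 − 1] = 3.34.
y₂ = 3.34 × 0.174 = 0.581 ft.
V₁ = Fr₁·√(g·y₁) = 2.69×√(32.2×0.174) = 6.37 ft/s; q = V₁·y₁ = 1.11 ft²/s. V₂ = q/y₂ = 1.11/0.581 = 1.91 ft/s. E₁ = y₁ + V₁²/2g = 0.804 ft; E₂ = y₂ + V₂²/2g = 0.637 ft. ΔE = E₁ − E₂ = 0.166 ft.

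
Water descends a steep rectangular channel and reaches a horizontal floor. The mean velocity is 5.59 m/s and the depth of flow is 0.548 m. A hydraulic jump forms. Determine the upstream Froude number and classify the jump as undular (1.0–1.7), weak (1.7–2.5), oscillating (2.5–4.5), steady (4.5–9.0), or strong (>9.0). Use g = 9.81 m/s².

Fr₁ = V₁/√(g·y₁) = 5.59/√(9.81×0.548) = 2.41.
Fr₁ = 2.41 lies in the weak range.

Fr₁ = 2.41; weak jump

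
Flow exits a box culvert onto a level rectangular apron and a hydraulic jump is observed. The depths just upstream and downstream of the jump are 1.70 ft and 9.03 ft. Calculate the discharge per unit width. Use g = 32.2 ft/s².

q = 51.5 ft²/s

For a rectangular channel the momentum equation gives q² = ½·g·y₁·y₂·(y₁ + y₂) = ½×32.2×1.70×9.03×10.7 = 2652.
q = √2652 = 51.5 ft²/s.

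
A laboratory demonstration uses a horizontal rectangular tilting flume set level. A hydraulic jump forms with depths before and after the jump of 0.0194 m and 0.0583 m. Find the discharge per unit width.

For a rectangular channel the momentum equation gives q² = ½·g·y₁·y₂·(y₁ + y₂) = ½×9.81×0.0194×0.0583×0.0777 = 0.000431.
q = √0.000431 = 0.0208 m²/s.

q = 0.0208 m²/s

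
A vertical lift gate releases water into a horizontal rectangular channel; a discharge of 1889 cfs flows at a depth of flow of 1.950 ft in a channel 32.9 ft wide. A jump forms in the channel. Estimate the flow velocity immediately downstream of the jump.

V₂ = 6.162 ft/s

q = Q/b = 1889/32.9 = 57.42 ft²/s; V₁ = q/y₁ = 29.44 ft/s. Fr₁ = V₁/√(g·y₁) = 3.716.
Sequent-depth ratio: y₂/y₁ = ½[√(1 + 8Fr₁²) − 1] = ½[√111.46 − 1] = 4.779.
y₂ = 4.779 × 1.950 = 9.318 ft.
V₂ = q/y₂ = 57.42/9.318 = 6.162 ft/s.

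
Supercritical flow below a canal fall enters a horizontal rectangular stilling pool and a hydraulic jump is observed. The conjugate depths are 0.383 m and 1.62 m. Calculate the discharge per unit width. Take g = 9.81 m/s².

q = 2.47 m²/s

For a rectangular channel the momentum equation gives q² = ½·g·y₁·y₂·(y₁ + y₂) = ½×9.81×0.383×1.62×2.00 = 6.10.
q = √6.10 = 2.47 m²/s.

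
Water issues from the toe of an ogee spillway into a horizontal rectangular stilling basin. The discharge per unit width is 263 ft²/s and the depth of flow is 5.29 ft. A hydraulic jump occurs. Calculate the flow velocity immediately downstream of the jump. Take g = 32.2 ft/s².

V₂ = 10.1 ft/s

V₁ = q/y₁ = 263/5.29 = 49.7 ft/s. Fr₁ = V₁/√(g·y₁) = 49.7/√(32.2×5.29) = 3.81.
Conjugate-depth relation: y₂/y₁ = ½[√(1 + 8Fr₁²) − 1] = ½[√117.1 − 1] = 4.91.
y₂ = 4.91 × 5.29 = 26.0 ft.
V₂ = q/y₂ = 263/26.0 = 10.1 ft/s.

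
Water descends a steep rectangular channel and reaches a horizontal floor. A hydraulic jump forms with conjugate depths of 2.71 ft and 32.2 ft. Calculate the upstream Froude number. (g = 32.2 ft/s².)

For a rectangular channel the momentum equation gives q² = ½·g·y₁·y₂·(y₁ + y₂) = ½×32.2×2.71×32.2×34.9 = 49046.
q = √49046 = 221 ft²/s.
V₁ = q/y₁ = 81.7 ft/s; Fr₁ = V₁/√(g·y₁) = 8.75.

Fr₁ = 8.75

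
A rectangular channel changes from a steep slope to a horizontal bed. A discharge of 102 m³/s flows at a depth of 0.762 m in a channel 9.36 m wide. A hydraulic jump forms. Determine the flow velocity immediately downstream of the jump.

V₂ = 2.07 m/s

q = Q/b = 102/9.36 = 10.9 m²/s; V₁ = q/y₁ = 14.3 m/s. Fr₁ = V₁/√(g·y₁) = 5.23.
Conjugate-depth relation: y₂/y₁ = ½[√(1 + 8Fr₁²) − 1] = ½[√219.9 − 1] = 6.91.
y₂ = 6.91 × 0.762 = 5.27 m.
V₂ = q/y₂ = 10.9/5.27 = 2.07 m/s.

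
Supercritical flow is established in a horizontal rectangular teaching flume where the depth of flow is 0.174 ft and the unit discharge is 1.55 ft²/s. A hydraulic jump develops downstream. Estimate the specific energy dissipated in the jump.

V₁ = q/y₁ = 1.55/0.174 = 8.91 ft/s. Fr₁ = V₁/√(g·y₁) = 8.91/√(32.2×0.174) = 3.76.
By Bélanger, y₂/y₁ = ½[√(1 + 8Fr₁²) − 1] = ½[√114.3 − 1] = 4.85.
y₂ = 4.85 × 0.174 = 0.843 ft.
Head loss: ΔE = (y₂ − y₁)³/(4y₁y₂) = (0.843 − 0.174)³/(4×0.174×0.843) = 0.300/0.587 = 0.511 ft.

ΔE = 0.511 ft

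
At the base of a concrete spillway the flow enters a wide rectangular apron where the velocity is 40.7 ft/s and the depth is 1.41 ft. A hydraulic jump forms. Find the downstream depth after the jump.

y₂ = 11.4 ft

Fr₁ = V₁/√(g·y₁) = 40.7/√(32.2×1.41) = 6.04.
Bélanger equation: y₂/y₁ = ½[√(1 + 8Fr₁²) − 1] = ½[√292.9 − 1] = 8.06.
y₂ = 8.06 × 1.41 = 11.4 ft.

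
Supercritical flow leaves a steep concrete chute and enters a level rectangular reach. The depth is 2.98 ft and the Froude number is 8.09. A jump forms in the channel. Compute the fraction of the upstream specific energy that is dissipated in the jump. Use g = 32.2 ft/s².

Fr₁ = 8.09 (given).
Sequent-depth ratio: y₂/y₁ = ½[√(1 + 8Fr₁²) − 1] = ½[√524.6 − 1] = 11.0.
y₂ = 11.0 × 2.98 = 32.6 ft.
E₁ = y₁(1 + Fr₁²/2) = 2.98×(1 + 8.09²/2) = 100 ft. ΔE = (y₂ − y₁)³/(4y₁y₂) = 67.0 ft. ΔE/E₁ = 67.0/100 = 0.667.

ΔE/E₁ = 0.667 (66.7%)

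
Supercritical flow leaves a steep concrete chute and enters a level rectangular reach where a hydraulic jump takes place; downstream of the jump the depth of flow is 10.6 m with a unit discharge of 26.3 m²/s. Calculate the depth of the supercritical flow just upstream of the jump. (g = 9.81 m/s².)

y₁ = 1.13 m

V₂ = q/y₂ = 26.3/10.6 = 2.48 m/s; Fr₂ = V₂/√(g·y₂) = 0.243.
Since the conjugate-depth ratio holds either way, y₁/y₂ = ½[√(1 + 8Fr₂²) − 1] = ½[√1.474 − 1] = 0.107.
y₁ = 0.107 × 10.6 = 1.13 m.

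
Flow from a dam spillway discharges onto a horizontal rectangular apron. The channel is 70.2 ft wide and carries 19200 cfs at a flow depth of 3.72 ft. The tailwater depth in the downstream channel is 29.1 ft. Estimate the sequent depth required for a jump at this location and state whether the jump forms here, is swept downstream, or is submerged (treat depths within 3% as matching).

y₂ = 33.5 ft; the jump is swept downstream

q = Q/b = 19200/70.2 = 274 ft²/s; V₁ = q/y₁ = 73.5 ft/s. Fr₁ = V₁/√(g·y₁) = 6.72.
From the momentum equation for a rectangular channel, y₂/y₁ = ½[√(1 + 8Fr₁²) − 1] = ½[√362.0 − 1] = 9.01.
y₂ = 9.01 × 3.72 = 33.5 ft.
Tailwater y_tw = 29.1 ft: y_tw < y₂, so the jump is swept downstream.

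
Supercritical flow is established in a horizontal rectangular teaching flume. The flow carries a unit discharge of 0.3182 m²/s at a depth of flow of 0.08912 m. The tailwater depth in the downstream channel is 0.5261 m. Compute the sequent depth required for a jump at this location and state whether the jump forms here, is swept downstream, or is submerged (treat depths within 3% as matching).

y₂ = 0.4388 m; the jump is submerged

V₁ = q/y₁ = 0.3182/0.08912 = 3.570 m/s. Fr₁ = V₁/√(g·y₁) = 3.570/√(9.81×0.08912) = 3.819.
Bélanger equation: y₂/y₁ = ½[√(1 + 8Fr₁²) − 1] = ½[√117.65 − 1] = 4.923.
y₂ = 4.923 × 0.08912 = 0.4388 m.
Tailwater y_tw = 0.5261 m: y_tw > y₂, so the jump is submerged.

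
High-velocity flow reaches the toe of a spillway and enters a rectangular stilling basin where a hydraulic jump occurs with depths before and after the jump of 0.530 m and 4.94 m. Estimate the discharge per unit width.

For a rectangular channel the momentum equation gives q² = ½·g·y₁·y₂·(y₁ + y₂) = ½×9.81×0.530×4.94×5.47 = 70.2.
q = √70.2 = 8.38 m²/s.

q = 8.38 m²/s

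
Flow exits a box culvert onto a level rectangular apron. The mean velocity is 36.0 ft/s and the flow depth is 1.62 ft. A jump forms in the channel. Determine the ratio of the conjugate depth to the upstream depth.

Fr₁ = V₁/√(g·y₁) = 36.0/√(32.2×1.62) = 4.98.
Sequent-depth ratio: y₂/y₁ = ½[√(1 + 8Fr₁²) − 1] = ½[√199.8 − 1] = 6.57.

y₂/y₁ = 6.57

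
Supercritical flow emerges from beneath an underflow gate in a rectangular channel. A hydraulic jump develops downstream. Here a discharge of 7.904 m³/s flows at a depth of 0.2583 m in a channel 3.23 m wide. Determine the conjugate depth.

q = Q/b = 7.904/3.23 = 2.447 m²/s; V₁ = q/y₁ = 9.474 m/s. Fr₁ = V₁/√(g·y₁) = 5.951.
From the momentum equation for a rectangular channel, y₂/y₁ = ½[√(1 + 8Fr₁²) − 1] = ½[√284.36 − 1] = 7.931.
y₂ = 7.931 × 0.2583 = 2.049 m.

y₂ = 2.049 m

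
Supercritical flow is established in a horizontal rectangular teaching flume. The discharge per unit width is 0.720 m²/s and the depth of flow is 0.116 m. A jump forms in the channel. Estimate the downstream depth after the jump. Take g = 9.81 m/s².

V₁ = q/y₁ = 0.720/0.116 = 6.21 m/s. Fr₁ = V₁/√(g·y₁) = 6.21/√(9.81×0.116) = 5.82.
From the momentum equation for a rectangular channel, y₂/y₁ = ½[√(1 + 8Fr₁²) − 1] = ½[√271.8 − 1] = 7.74.
y₂ = 7.74 × 0.116 = 0.898 m.

y₂ = 0.898 m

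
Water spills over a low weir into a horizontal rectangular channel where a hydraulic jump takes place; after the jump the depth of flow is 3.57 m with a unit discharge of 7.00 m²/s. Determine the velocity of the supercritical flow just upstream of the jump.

V₁ = 10.6 m/s

V₂ = q/y₂ = 7.00/3.57 = 1.96 m/s; Fr₂ = V₂/√(g·y₂) = 0.331.
Since the conjugate-depth ratio holds either way, y₁/y₂ = ½[√(1 + 8Fr₂²) − 1] = ½[√1.878 − 1] = 0.185.
y₁ = 0.185 × 3.57 = 0.661 m.
V₁ = q/y₁ = 7.00/0.661 = 10.6 m/s.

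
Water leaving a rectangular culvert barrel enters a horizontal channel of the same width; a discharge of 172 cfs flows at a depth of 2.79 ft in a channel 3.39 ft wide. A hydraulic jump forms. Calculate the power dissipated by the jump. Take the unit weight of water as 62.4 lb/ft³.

P = 12.0 hp

q = Q/b = 172/3.39 = 50.7 ft²/s; V₁ = q/y₁ = 18.2 ft/s. Fr₁ = V₁/√(g·y₁) = 1.92.
From the momentum equation for a rectangular channel, y₂/y₁ = ½[√(1 + 8Fr₁²) − 1] = ½[√30.45 − 1] = 2.26.
y₂ = 2.26 × 2.79 = 6.30 ft.
V₂ = q/y₂ = 50.7/6.30 = 8.05 ft/s. E₁ = y₁ + V₁²/2g = 7.93 ft; E₂ = y₂ + V₂²/2g = 7.31 ft. ΔE = E₁ − E₂ = 0.616 ft.
P = γ·Q·ΔE/550 = 62.4 × 172 × 0.616 / 550 = 12.0 hp.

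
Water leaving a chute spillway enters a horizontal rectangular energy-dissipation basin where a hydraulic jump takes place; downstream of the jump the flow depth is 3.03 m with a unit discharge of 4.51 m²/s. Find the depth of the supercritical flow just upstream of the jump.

y₁ = 0.399 m

V₂ = q/y₂ = 4.51/3.03 = 1.49 m/s; Fr₂ = V₂/√(g·y₂) = 0.273.
From the momentum equation (using Fr₂), y₁/y₂ = ½[√(1 + 8Fr₂²) − 1] = ½[√1.596 − 1] = 0.132.
y₁ = 0.132 × 3.03 = 0.399 m.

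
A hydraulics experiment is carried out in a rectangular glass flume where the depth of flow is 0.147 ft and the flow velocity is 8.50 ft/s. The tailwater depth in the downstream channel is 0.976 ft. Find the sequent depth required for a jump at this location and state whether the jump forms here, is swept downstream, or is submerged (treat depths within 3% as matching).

y₂ = 0.742 ft; the jump is submerged

Fr₁ = V₁/√(g·y₁) = 8.50/√(32.2×0.147) = 3.91.
By Bélanger, y₂/y₁ = ½[√(1 + 8Fr₁²) − 1] = ½[√123.1 − 1] = 5.05.
y₂ = 5.05 × 0.147 = 0.742 ft.
Tailwater y_tw = 0.976 ft: y_tw > y₂, so the jump is submerged.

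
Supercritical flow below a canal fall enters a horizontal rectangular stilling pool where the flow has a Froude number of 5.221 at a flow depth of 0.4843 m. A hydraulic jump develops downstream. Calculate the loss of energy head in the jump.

ΔE = 3.604 m

Fr₁ = 5.221 (given).
Conjugate-depth relation: y₂/y₁ = ½[√(1 + 8Fr₁²) − 1] = ½[√219.07 − 1] = 6.901.
y₂ = 6.901 × 0.4843 = 3.342 m.
Head loss: ΔE = (y₂ − y₁)³/(4y₁y₂) = (3.342 − 0.4843)³/(4×0.4843×3.342) = 23.34/6.474 = 3.604 m.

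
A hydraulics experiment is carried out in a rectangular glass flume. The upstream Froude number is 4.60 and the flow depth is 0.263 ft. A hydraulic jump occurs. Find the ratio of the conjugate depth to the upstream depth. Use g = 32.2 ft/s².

Fr₁ = 4.60 (given).
Conjugate-depth relation: y₂/y₁ = ½[√(1 + 8Fr₁²) − 1] = ½[√170.3 − 1] = 6.02.

y₂/y₁ = 6.02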